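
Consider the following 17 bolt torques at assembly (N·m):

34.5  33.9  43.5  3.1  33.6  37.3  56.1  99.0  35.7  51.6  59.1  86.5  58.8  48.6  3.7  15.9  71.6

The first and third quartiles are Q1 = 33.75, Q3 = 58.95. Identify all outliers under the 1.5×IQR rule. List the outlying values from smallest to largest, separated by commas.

99.0

IQR = Q3 − Q1 = 58.95 − 33.75 = 25.20.
Lower fence = Q1 − 1.5·IQR = 33.75 − 37.80 = -4.05.
Upper fence = Q3 + 1.5·IQR = 58.95 + 37.80 = 96.75.
99.0 > 96.75 → outlier.
All remaining values lie within [-4.05, 96.75].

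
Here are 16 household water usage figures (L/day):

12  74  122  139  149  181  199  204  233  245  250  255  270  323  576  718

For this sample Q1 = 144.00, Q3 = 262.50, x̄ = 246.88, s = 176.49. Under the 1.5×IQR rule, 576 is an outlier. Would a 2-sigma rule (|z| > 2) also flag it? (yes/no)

no

z = (576 − 246.88) / 176.49 = 1.86.
|z| = 1.86 ≤ 2.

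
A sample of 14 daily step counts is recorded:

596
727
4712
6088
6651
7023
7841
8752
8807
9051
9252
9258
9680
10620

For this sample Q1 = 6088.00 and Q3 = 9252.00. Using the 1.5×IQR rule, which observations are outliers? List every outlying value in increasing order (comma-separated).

596, 727

IQR = Q3 − Q1 = 9252.00 − 6088.00 = 3164.00.
Lower fence = Q1 − 1.5·IQR = 6088.00 − 4746.00 = 1342.00.
Upper fence = Q3 + 1.5·IQR = 9252.00 + 4746.00 = 13998.00.
596 < 1342.00 → outlier.
727 < 1342.00 → outlier.
All remaining values lie within [1342.00, 13998.00].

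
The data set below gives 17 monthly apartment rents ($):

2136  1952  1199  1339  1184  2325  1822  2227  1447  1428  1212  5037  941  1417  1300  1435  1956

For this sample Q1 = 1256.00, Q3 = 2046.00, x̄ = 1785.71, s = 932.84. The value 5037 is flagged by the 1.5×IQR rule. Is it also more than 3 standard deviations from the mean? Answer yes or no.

z = (5037 − 1785.71) / 932.84 = 3.49.
|z| = 3.49 > 3.

yes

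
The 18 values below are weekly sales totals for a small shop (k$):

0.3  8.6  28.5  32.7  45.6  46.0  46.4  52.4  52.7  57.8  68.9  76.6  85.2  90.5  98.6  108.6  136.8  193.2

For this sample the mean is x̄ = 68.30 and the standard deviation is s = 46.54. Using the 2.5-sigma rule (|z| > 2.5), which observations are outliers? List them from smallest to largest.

Cutoffs at x̄ ± 2.5s: 68.30 ± 2.5·46.54 = [-48.05, 184.65].
193.2: z = 2.68, |z| > 2.5 → outlier.
Every other value lies within [-48.05, 184.65].

193.2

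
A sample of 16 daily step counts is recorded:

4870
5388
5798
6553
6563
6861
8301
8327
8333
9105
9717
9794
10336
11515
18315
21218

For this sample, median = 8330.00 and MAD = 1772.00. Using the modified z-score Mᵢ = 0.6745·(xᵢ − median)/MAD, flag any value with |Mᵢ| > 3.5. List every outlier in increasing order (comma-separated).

|Mᵢ| > 3.5 ⇔ |xᵢ − 8330.00| > 3.5·1772.00/0.6745 = 9194.96.
So outliers lie outside [-864.96, 17524.96].
18315: M = 3.80 → outlier.
21218: M = 4.91 → outlier.

18315, 21218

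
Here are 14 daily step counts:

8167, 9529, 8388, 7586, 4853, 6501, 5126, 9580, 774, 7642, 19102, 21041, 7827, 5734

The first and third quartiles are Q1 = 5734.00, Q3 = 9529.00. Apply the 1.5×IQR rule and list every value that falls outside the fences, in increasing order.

IQR = Q3 − Q1 = 9529.00 − 5734.00 = 3795.00.
Lower fence = Q1 − 1.5·IQR = 5734.00 − 5692.50 = 41.50.
Upper fence = Q3 + 1.5·IQR = 9529.00 + 5692.50 = 15221.50.
19102 > 15221.50 → outlier.
21041 > 15221.50 → outlier.
All remaining values lie within [41.50, 15221.50].

19102, 21041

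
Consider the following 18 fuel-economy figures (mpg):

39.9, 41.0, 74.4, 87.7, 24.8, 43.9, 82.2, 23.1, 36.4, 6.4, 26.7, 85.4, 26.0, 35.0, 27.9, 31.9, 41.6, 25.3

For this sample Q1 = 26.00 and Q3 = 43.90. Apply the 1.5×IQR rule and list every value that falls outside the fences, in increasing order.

IQR = Q3 − Q1 = 43.90 − 26.00 = 17.90.
Lower fence = Q1 − 1.5·IQR = 26.00 − 26.85 = -0.85.
Upper fence = Q3 + 1.5·IQR = 43.90 + 26.85 = 70.75.
74.4 > 70.75 → outlier.
82.2 > 70.75 → outlier.
85.4 > 70.75 → outlier.
87.7 > 70.75 → outlier.
All remaining values lie within [-0.85, 70.75].

74.4, 82.2, 85.4, 87.7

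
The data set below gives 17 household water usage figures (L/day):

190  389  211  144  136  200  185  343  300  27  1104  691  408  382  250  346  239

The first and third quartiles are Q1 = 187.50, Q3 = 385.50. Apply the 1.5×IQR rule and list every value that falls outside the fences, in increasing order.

IQR = Q3 − Q1 = 385.50 − 187.50 = 198.00.
Lower fence = Q1 − 1.5·IQR = 187.50 − 297.00 = -109.50.
Upper fence = Q3 + 1.5·IQR = 385.50 + 297.00 = 682.50.
691 > 682.50 → outlier.
1104 > 682.50 → outlier.
All remaining values lie within [-109.50, 682.50].

691, 1104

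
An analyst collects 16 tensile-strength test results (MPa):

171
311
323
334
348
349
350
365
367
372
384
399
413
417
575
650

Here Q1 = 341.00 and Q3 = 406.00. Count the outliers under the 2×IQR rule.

IQR = 65.00; fences at 341.00 − 130.00 = 211.00 and 406.00 + 130.00 = 536.00.
Outside the cutoffs: 171, 575, 650.

3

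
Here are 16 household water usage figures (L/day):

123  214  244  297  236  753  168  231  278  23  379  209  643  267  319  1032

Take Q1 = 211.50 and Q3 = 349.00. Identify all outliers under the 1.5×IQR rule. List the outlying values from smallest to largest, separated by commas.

IQR = Q3 − Q1 = 349.00 − 211.50 = 137.50.
Lower fence = Q1 − 1.5·IQR = 211.50 − 206.25 = 5.25.
Upper fence = Q3 + 1.5·IQR = 349.00 + 206.25 = 555.25.
643 > 555.25 → outlier.
753 > 555.25 → outlier.
1032 > 555.25 → outlier.
All remaining values lie within [5.25, 555.25].

643, 753, 1032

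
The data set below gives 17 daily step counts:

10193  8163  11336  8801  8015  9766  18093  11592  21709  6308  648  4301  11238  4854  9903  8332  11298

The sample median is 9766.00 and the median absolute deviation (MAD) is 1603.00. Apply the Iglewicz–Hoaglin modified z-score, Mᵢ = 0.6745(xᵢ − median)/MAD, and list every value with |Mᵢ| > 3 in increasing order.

648, 18093, 21709

|Mᵢ| > 3 ⇔ |xᵢ − 9766.00| > 3·1603.00/0.6745 = 7129.73.
So outliers lie outside [2636.27, 16895.73].
648: M = -3.84 → outlier.
18093: M = 3.50 → outlier.
21709: M = 5.03 → outlier.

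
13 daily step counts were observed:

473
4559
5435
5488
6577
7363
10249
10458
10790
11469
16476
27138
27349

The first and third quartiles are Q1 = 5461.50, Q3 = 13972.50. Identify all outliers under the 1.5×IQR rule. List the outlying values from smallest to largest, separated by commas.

IQR = Q3 − Q1 = 13972.50 − 5461.50 = 8511.00.
Lower fence = Q1 − 1.5·IQR = 5461.50 − 12766.50 = -7305.00.
Upper fence = Q3 + 1.5·IQR = 13972.50 + 12766.50 = 26739.00.
27138 > 26739.00 → outlier.
27349 > 26739.00 → outlier.
All remaining values lie within [-7305.00, 26739.00].

27138, 27349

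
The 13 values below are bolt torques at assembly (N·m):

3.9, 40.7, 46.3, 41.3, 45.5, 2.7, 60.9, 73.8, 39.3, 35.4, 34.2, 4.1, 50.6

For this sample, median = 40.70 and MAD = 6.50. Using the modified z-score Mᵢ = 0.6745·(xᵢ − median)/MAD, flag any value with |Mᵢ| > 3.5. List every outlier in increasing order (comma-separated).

|Mᵢ| > 3.5 ⇔ |xᵢ − 40.70| > 3.5·6.50/0.6745 = 33.73.
So outliers lie outside [6.97, 74.43].
2.7: M = -3.94 → outlier.
3.9: M = -3.82 → outlier.
4.1: M = -3.80 → outlier.

2.7, 3.9, 4.1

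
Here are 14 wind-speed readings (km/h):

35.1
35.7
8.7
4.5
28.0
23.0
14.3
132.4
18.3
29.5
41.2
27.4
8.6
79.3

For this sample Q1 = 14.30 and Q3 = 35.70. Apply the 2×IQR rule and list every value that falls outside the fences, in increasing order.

IQR = Q3 − Q1 = 35.70 − 14.30 = 21.40.
Lower fence = Q1 − 2·IQR = 14.30 − 42.80 = -28.50.
Upper fence = Q3 + 2·IQR = 35.70 + 42.80 = 78.50.
79.3 > 78.50 → outlier.
132.4 > 78.50 → outlier.
All remaining values lie within [-28.50, 78.50].

79.3, 132.4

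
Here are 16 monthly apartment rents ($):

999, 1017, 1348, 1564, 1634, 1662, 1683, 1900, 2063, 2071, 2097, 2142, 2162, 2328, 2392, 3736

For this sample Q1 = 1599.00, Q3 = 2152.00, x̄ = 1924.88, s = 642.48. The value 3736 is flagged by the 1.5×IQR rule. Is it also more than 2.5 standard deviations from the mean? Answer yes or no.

yes

z = (3736 − 1924.88) / 642.48 = 2.82.
|z| = 2.82 > 2.5.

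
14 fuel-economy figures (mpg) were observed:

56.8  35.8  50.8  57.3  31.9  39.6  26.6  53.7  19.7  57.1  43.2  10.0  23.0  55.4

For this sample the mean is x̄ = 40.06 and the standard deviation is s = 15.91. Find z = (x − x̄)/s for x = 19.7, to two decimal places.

-1.28

z = (19.7 − 40.06) / 15.91 = -1.28.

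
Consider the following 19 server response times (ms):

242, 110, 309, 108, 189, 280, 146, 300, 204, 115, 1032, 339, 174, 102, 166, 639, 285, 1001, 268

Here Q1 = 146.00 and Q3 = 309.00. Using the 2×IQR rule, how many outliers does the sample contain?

IQR = 163.00; fences at 146.00 − 326.00 = -180.00 and 309.00 + 326.00 = 635.00.
Outside the cutoffs: 639, 1001, 1032.

3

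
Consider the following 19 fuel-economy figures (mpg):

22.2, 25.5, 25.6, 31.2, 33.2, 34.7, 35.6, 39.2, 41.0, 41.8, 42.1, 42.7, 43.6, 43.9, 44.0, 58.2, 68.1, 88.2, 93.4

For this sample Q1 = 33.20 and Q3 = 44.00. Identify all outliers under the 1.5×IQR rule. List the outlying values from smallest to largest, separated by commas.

68.1, 88.2, 93.4

IQR = Q3 − Q1 = 44.00 − 33.20 = 10.80.
Lower fence = Q1 − 1.5·IQR = 33.20 − 16.20 = 17.00.
Upper fence = Q3 + 1.5·IQR = 44.00 + 16.20 = 60.20.
68.1 > 60.20 → outlier.
88.2 > 60.20 → outlier.
93.4 > 60.20 → outlier.
All remaining values lie within [17.00, 60.20].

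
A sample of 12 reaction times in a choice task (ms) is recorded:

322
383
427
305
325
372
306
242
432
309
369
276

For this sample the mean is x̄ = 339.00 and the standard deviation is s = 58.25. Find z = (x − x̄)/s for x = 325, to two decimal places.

-0.24

z = (325 − 339.00) / 58.25 = -0.24.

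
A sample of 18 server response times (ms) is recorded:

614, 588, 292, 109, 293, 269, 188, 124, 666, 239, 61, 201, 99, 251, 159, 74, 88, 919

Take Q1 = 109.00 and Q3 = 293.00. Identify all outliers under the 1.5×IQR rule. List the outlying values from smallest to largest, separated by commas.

IQR = Q3 − Q1 = 293.00 − 109.00 = 184.00.
Lower fence = Q1 − 1.5·IQR = 109.00 − 276.00 = -167.00.
Upper fence = Q3 + 1.5·IQR = 293.00 + 276.00 = 569.00.
588 > 569.00 → outlier.
614 > 569.00 → outlier.
666 > 569.00 → outlier.
919 > 569.00 → outlier.
All remaining values lie within [-167.00, 569.00].

588, 614, 666, 919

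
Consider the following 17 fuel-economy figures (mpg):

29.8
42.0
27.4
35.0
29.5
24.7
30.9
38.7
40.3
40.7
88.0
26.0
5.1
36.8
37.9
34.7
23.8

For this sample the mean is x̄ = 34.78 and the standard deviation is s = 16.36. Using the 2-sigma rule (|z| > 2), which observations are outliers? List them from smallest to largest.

Cutoffs at x̄ ± 2s: 34.78 ± 2·16.36 = [2.06, 67.50].
88.0: z = 3.25, |z| > 2 → outlier.
Every other value lies within [2.06, 67.50].

88.0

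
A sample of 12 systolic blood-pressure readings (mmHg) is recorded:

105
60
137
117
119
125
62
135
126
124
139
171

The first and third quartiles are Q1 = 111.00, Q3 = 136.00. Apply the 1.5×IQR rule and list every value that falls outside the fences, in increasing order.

IQR = Q3 − Q1 = 136.00 − 111.00 = 25.00.
Lower fence = Q1 − 1.5·IQR = 111.00 − 37.50 = 73.50.
Upper fence = Q3 + 1.5·IQR = 136.00 + 37.50 = 173.50.
60 < 73.50 → outlier.
62 < 73.50 → outlier.
All remaining values lie within [73.50, 173.50].

60, 62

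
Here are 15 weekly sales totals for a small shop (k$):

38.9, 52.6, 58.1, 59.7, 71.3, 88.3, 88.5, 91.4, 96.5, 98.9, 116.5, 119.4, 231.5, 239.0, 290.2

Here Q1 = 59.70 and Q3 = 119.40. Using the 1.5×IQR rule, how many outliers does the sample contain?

3

IQR = 59.70; fences at 59.70 − 89.55 = -29.85 and 119.40 + 89.55 = 208.95.
Outside the cutoffs: 231.5, 239.0, 290.2.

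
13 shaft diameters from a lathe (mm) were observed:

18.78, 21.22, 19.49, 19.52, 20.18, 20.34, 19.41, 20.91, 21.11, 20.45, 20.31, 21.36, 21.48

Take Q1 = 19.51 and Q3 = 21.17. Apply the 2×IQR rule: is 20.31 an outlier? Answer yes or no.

IQR = Q3 − Q1 = 21.17 − 19.51 = 1.66.
Lower fence = Q1 − 2·IQR = 19.51 − 3.32 = 16.19.
Upper fence = Q3 + 2·IQR = 21.17 + 3.32 = 24.49.
20.31 lies within [16.19, 24.49].

no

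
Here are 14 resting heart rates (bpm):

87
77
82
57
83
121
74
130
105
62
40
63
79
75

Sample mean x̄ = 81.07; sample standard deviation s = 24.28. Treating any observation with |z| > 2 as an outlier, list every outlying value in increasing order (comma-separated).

130

Cutoffs at x̄ ± 2s: 81.07 ± 2·24.28 = [32.51, 129.63].
130: z = 2.02, |z| > 2 → outlier.
Every other value lies within [32.51, 129.63].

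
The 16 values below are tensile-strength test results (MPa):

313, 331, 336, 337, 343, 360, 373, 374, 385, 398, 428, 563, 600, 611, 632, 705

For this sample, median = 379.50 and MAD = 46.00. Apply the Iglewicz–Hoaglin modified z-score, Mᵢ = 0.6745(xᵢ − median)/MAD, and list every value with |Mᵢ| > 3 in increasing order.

|Mᵢ| > 3 ⇔ |xᵢ − 379.50| > 3·46.00/0.6745 = 204.60.
So outliers lie outside [174.90, 584.10].
600: M = 3.23 → outlier.
611: M = 3.39 → outlier.
632: M = 3.70 → outlier.
705: M = 4.77 → outlier.

600, 611, 632, 705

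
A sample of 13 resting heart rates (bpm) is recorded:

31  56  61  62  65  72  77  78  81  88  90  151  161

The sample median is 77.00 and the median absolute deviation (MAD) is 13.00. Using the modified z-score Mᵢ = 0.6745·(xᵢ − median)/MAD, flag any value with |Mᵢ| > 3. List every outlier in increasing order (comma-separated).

|Mᵢ| > 3 ⇔ |xᵢ − 77.00| > 3·13.00/0.6745 = 57.82.
So outliers lie outside [19.18, 134.82].
151: M = 3.84 → outlier.
161: M = 4.36 → outlier.

151, 161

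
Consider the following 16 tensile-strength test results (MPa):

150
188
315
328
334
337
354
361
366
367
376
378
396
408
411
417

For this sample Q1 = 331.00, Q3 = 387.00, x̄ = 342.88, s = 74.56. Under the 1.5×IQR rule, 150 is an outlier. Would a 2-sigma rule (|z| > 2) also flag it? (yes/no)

z = (150 − 342.88) / 74.56 = -2.59.
|z| = 2.59 > 2.

yes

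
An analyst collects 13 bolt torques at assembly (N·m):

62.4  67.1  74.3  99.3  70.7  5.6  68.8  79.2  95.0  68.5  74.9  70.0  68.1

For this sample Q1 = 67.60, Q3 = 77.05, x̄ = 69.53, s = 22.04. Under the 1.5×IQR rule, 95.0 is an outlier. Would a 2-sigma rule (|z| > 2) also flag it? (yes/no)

z = (95.0 − 69.53) / 22.04 = 1.16.
|z| = 1.16 ≤ 2.

no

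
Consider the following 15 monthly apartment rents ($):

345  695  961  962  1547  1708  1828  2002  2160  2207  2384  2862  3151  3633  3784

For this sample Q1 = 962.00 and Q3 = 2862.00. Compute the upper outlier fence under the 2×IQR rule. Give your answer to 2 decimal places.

IQR = Q3 − Q1 = 2862.00 − 962.00 = 1900.00.
Lower fence = Q1 − 2·IQR = 962.00 − 3800.00 = -2838.00.
Upper fence = Q3 + 2·IQR = 2862.00 + 3800.00 = 6662.00.

6662.00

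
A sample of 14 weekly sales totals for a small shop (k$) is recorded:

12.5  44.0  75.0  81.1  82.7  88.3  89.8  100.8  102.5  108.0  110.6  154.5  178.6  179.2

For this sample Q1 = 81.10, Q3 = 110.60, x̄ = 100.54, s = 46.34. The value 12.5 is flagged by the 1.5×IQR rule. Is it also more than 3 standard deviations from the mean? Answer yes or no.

no

z = (12.5 − 100.54) / 46.34 = -1.90.
|z| = 1.90 ≤ 3.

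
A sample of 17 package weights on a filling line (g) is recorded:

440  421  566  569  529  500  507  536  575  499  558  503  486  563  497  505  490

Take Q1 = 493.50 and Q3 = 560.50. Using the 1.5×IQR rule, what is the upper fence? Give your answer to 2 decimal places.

IQR = Q3 − Q1 = 560.50 − 493.50 = 67.00.
Lower fence = Q1 − 1.5·IQR = 493.50 − 100.50 = 393.00.
Upper fence = Q3 + 1.5·IQR = 560.50 + 100.50 = 661.00.

661.00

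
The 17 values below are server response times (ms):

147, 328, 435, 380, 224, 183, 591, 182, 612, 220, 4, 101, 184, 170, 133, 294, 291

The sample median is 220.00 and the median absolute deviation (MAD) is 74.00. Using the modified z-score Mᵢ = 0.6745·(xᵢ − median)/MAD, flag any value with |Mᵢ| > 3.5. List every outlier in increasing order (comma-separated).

612

|Mᵢ| > 3.5 ⇔ |xᵢ − 220.00| > 3.5·74.00/0.6745 = 383.99.
So outliers lie outside [-163.99, 603.99].
612: M = 3.57 → outlier.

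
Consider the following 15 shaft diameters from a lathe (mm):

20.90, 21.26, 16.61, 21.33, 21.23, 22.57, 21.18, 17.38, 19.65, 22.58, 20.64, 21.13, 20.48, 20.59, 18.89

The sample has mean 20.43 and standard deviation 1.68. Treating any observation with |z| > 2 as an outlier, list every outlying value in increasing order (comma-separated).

16.61

Cutoffs at x̄ ± 2s: 20.43 ± 2·1.68 = [17.07, 23.79].
16.61: z = -2.27, |z| > 2 → outlier.
Every other value lies within [17.07, 23.79].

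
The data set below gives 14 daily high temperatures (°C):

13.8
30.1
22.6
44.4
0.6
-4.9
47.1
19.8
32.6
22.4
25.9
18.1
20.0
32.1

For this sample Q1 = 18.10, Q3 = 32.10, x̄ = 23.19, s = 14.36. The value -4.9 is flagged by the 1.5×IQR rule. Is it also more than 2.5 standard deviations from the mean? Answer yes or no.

no

z = (-4.9 − 23.19) / 14.36 = -1.96.
|z| = 1.96 ≤ 2.5.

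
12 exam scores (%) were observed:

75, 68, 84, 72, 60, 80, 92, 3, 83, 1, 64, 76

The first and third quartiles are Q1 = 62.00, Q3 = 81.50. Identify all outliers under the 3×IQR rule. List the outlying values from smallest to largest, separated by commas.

IQR = Q3 − Q1 = 81.50 − 62.00 = 19.50.
Lower fence = Q1 − 3·IQR = 62.00 − 58.50 = 3.50.
Upper fence = Q3 + 3·IQR = 81.50 + 58.50 = 140.00.
1 < 3.50 → outlier.
3 < 3.50 → outlier.
All remaining values lie within [3.50, 140.00].

1, 3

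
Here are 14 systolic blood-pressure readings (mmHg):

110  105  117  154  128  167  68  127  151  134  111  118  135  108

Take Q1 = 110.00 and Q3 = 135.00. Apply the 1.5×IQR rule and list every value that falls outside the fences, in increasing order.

68

IQR = Q3 − Q1 = 135.00 − 110.00 = 25.00.
Lower fence = Q1 − 1.5·IQR = 110.00 − 37.50 = 72.50.
Upper fence = Q3 + 1.5·IQR = 135.00 + 37.50 = 172.50.
68 < 72.50 → outlier.
All remaining values lie within [72.50, 172.50].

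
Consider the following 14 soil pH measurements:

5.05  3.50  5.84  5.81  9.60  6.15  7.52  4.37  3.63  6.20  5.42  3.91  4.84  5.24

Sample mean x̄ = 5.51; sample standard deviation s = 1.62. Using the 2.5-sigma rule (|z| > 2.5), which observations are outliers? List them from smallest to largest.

9.60

Cutoffs at x̄ ± 2.5s: 5.51 ± 2.5·1.62 = [1.46, 9.56].
9.60: z = 2.52, |z| > 2.5 → outlier.
Every other value lies within [1.46, 9.56].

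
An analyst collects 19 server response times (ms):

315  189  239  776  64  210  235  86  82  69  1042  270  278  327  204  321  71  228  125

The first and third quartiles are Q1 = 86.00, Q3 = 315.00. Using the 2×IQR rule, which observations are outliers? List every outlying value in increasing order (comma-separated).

IQR = Q3 − Q1 = 315.00 − 86.00 = 229.00.
Lower fence = Q1 − 2·IQR = 86.00 − 458.00 = -372.00.
Upper fence = Q3 + 2·IQR = 315.00 + 458.00 = 773.00.
776 > 773.00 → outlier.
1042 > 773.00 → outlier.
All remaining values lie within [-372.00, 773.00].

776, 1042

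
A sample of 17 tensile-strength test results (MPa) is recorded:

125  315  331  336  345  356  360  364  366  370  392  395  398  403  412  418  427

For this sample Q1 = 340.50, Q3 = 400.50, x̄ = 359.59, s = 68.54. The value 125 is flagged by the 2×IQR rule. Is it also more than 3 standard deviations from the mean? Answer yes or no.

z = (125 − 359.59) / 68.54 = -3.42.
|z| = 3.42 > 3.

yes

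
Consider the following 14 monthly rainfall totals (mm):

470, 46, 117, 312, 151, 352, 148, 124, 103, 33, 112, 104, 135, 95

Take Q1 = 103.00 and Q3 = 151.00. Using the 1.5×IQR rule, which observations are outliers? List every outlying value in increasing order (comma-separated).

312, 352, 470

IQR = Q3 − Q1 = 151.00 − 103.00 = 48.00.
Lower fence = Q1 − 1.5·IQR = 103.00 − 72.00 = 31.00.
Upper fence = Q3 + 1.5·IQR = 151.00 + 72.00 = 223.00.
312 > 223.00 → outlier.
352 > 223.00 → outlier.
470 > 223.00 → outlier.
All remaining values lie within [31.00, 223.00].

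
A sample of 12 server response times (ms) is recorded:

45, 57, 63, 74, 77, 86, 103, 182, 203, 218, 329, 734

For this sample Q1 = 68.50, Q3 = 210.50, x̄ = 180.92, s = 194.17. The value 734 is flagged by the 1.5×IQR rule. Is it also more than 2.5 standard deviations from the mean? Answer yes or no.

z = (734 − 180.92) / 194.17 = 2.85.
|z| = 2.85 > 2.5.

yes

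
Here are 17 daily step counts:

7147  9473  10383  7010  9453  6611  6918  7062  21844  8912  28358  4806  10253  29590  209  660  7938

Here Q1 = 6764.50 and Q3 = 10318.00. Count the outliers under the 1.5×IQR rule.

5

IQR = 3553.50; fences at 6764.50 − 5330.25 = 1434.25 and 10318.00 + 5330.25 = 15648.25.
Outside the cutoffs: 209, 660, 21844, 28358, 29590.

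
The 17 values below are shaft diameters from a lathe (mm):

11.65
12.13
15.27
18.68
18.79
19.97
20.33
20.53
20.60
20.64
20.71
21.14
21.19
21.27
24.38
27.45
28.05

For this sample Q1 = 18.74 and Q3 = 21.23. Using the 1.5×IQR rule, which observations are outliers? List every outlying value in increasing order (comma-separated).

IQR = Q3 − Q1 = 21.23 − 18.74 = 2.49.
Lower fence = Q1 − 1.5·IQR = 18.74 − 3.735 = 15.005.
Upper fence = Q3 + 1.5·IQR = 21.23 + 3.735 = 24.965.
11.65 < 15.005 → outlier.
12.13 < 15.005 → outlier.
27.45 > 24.965 → outlier.
28.05 > 24.965 → outlier.
All remaining values lie within [15.005, 24.965].

11.65, 12.13, 27.45, 28.05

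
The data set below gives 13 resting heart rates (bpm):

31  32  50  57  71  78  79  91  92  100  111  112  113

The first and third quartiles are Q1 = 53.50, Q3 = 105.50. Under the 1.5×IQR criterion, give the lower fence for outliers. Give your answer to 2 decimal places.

-24.50

IQR = Q3 − Q1 = 105.50 − 53.50 = 52.00.
Lower fence = Q1 − 1.5·IQR = 53.50 − 78.00 = -24.50.
Upper fence = Q3 + 1.5·IQR = 105.50 + 78.00 = 183.50.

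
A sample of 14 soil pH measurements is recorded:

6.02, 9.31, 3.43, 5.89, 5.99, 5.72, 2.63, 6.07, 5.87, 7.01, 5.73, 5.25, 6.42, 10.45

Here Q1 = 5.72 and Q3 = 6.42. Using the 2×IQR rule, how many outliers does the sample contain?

4

IQR = 0.70; fences at 5.72 − 1.40 = 4.32 and 6.42 + 1.40 = 7.82.
Outside the cutoffs: 2.63, 3.43, 9.31, 10.45.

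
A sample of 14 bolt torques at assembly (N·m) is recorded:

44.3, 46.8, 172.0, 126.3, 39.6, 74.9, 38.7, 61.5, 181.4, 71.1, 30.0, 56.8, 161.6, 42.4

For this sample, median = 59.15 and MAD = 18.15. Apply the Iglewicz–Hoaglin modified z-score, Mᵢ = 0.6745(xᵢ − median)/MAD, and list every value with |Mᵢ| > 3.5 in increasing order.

|Mᵢ| > 3.5 ⇔ |xᵢ − 59.15| > 3.5·18.15/0.6745 = 94.18.
So outliers lie outside [-35.03, 153.33].
161.6: M = 3.81 → outlier.
172.0: M = 4.19 → outlier.
181.4: M = 4.54 → outlier.

161.6, 172.0, 181.4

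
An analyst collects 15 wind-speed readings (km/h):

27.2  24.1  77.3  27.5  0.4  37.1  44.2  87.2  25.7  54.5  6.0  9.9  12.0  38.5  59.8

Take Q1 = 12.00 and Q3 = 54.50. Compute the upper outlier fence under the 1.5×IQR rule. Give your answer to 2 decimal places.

118.25

IQR = Q3 − Q1 = 54.50 − 12.00 = 42.50.
Lower fence = Q1 − 1.5·IQR = 12.00 − 63.75 = -51.75.
Upper fence = Q3 + 1.5·IQR = 54.50 + 63.75 = 118.25.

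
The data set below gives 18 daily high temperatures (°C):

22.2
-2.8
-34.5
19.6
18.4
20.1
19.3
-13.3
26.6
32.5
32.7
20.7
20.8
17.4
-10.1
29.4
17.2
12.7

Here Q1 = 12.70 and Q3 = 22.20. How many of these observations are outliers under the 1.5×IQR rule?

4

IQR = 9.50; fences at 12.70 − 14.25 = -1.55 and 22.20 + 14.25 = 36.45.
Outside the cutoffs: -34.5, -13.3, -10.1, -2.8.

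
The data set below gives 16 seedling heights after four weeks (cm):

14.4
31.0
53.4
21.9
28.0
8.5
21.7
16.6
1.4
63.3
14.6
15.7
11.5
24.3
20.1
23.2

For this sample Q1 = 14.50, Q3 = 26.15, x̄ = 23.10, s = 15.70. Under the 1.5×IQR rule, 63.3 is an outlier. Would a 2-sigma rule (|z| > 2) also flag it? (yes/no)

yes

z = (63.3 − 23.10) / 15.70 = 2.56.
|z| = 2.56 > 2.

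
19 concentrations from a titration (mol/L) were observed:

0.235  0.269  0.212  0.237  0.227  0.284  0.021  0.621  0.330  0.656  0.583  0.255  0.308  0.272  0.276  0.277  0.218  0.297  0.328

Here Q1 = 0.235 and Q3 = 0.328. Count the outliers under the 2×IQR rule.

IQR = 0.093; fences at 0.235 − 0.186 = 0.049 and 0.328 + 0.186 = 0.514.
Outside the cutoffs: 0.021, 0.583, 0.621, 0.656.

4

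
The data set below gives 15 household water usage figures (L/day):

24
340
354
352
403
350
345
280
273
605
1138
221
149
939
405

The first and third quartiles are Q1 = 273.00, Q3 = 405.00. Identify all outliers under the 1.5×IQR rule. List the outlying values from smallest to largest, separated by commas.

IQR = Q3 − Q1 = 405.00 − 273.00 = 132.00.
Lower fence = Q1 − 1.5·IQR = 273.00 − 198.00 = 75.00.
Upper fence = Q3 + 1.5·IQR = 405.00 + 198.00 = 603.00.
24 < 75.00 → outlier.
605 > 603.00 → outlier.
939 > 603.00 → outlier.
1138 > 603.00 → outlier.
All remaining values lie within [75.00, 603.00].

24, 605, 939, 1138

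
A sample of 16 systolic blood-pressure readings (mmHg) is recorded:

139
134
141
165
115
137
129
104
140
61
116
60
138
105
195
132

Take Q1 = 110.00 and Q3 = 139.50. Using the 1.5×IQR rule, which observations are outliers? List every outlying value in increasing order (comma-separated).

60, 61, 195

IQR = Q3 − Q1 = 139.50 − 110.00 = 29.50.
Lower fence = Q1 − 1.5·IQR = 110.00 − 44.25 = 65.75.
Upper fence = Q3 + 1.5·IQR = 139.50 + 44.25 = 183.75.
60 < 65.75 → outlier.
61 < 65.75 → outlier.
195 > 183.75 → outlier.
All remaining values lie within [65.75, 183.75].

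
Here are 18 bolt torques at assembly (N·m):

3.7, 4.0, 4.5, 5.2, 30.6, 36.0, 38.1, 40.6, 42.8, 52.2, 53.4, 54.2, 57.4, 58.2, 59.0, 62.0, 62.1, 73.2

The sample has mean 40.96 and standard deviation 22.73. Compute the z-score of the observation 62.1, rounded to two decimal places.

z = (62.1 − 40.96) / 22.73 = 0.93.

0.93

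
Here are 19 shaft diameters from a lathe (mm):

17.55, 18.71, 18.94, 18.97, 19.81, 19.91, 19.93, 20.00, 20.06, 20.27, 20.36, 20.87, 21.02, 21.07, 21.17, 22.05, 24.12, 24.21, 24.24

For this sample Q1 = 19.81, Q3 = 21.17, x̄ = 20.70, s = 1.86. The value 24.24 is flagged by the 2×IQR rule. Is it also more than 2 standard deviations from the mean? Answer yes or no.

no

z = (24.24 − 20.70) / 1.86 = 1.90.
|z| = 1.90 ≤ 2.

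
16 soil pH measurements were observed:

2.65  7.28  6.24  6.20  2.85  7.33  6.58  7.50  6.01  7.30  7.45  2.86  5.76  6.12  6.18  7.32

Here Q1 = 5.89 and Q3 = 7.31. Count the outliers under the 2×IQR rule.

3

IQR = 1.42; fences at 5.89 − 2.84 = 3.05 and 7.31 + 2.84 = 10.15.
Outside the cutoffs: 2.65, 2.85, 2.86.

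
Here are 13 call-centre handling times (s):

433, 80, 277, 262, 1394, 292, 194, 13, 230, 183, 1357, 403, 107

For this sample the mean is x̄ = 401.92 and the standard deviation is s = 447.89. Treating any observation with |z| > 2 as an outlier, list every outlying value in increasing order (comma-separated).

1357, 1394

Cutoffs at x̄ ± 2s: 401.92 ± 2·447.89 = [-493.86, 1297.70].
1357: z = 2.13, |z| > 2 → outlier.
1394: z = 2.22, |z| > 2 → outlier.
Every other value lies within [-493.86, 1297.70].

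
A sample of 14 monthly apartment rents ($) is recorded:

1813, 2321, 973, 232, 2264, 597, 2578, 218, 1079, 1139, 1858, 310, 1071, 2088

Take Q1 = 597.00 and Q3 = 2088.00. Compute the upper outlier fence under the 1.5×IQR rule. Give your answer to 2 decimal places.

IQR = Q3 − Q1 = 2088.00 − 597.00 = 1491.00.
Lower fence = Q1 − 1.5·IQR = 597.00 − 2236.50 = -1639.50.
Upper fence = Q3 + 1.5·IQR = 2088.00 + 2236.50 = 4324.50.

4324.50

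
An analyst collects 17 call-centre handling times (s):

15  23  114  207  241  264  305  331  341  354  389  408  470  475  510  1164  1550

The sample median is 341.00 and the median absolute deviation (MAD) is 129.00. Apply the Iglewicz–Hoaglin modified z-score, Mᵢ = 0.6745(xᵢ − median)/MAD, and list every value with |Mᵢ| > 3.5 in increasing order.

|Mᵢ| > 3.5 ⇔ |xᵢ − 341.00| > 3.5·129.00/0.6745 = 669.38.
So outliers lie outside [-328.38, 1010.38].
1164: M = 4.30 → outlier.
1550: M = 6.32 → outlier.

1164, 1550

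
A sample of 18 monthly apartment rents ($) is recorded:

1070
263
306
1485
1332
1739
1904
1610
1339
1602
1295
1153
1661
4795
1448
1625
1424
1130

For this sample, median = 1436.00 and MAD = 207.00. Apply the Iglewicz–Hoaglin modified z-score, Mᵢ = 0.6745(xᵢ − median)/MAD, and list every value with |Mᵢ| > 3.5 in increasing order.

263, 306, 4795

|Mᵢ| > 3.5 ⇔ |xᵢ − 1436.00| > 3.5·207.00/0.6745 = 1074.13.
So outliers lie outside [361.87, 2510.13].
263: M = -3.82 → outlier.
306: M = -3.68 → outlier.
4795: M = 10.95 → outlier.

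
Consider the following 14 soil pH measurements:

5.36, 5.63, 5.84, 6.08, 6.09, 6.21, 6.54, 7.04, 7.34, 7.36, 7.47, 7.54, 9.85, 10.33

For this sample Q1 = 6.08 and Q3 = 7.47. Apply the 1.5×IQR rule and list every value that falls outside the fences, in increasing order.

9.85, 10.33

IQR = Q3 − Q1 = 7.47 − 6.08 = 1.39.
Lower fence = Q1 − 1.5·IQR = 6.08 − 2.085 = 3.995.
Upper fence = Q3 + 1.5·IQR = 7.47 + 2.085 = 9.555.
9.85 > 9.555 → outlier.
10.33 > 9.555 → outlier.
All remaining values lie within [3.995, 9.555].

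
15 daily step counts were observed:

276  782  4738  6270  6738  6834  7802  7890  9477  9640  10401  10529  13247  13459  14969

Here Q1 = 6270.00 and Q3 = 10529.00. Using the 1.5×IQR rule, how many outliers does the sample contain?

0

IQR = 4259.00; fences at 6270.00 − 6388.50 = -118.50 and 10529.00 + 6388.50 = 16917.50.
Every value lies within the cutoffs.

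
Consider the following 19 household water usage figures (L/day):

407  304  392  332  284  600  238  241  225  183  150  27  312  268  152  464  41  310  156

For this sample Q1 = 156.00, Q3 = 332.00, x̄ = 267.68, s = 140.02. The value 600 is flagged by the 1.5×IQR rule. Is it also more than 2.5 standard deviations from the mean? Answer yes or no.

z = (600 − 267.68) / 140.02 = 2.37.
|z| = 2.37 ≤ 2.5.

no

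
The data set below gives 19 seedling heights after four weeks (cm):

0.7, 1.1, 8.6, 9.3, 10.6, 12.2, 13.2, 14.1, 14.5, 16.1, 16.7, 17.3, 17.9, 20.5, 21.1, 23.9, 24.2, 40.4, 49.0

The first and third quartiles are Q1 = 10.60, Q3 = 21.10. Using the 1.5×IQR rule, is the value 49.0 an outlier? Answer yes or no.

IQR = Q3 − Q1 = 21.10 − 10.60 = 10.50.
Lower fence = Q1 − 1.5·IQR = 10.60 − 15.75 = -5.15.
Upper fence = Q3 + 1.5·IQR = 21.10 + 15.75 = 36.85.
49.0 lies above the upper fence.

yes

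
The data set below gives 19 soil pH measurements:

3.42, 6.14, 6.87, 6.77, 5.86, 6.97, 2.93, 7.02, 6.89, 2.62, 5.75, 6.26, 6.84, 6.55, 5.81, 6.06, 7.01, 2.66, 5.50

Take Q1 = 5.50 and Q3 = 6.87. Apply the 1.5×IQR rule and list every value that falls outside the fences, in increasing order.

IQR = Q3 − Q1 = 6.87 − 5.50 = 1.37.
Lower fence = Q1 − 1.5·IQR = 5.50 − 2.055 = 3.445.
Upper fence = Q3 + 1.5·IQR = 6.87 + 2.055 = 8.925.
2.62 < 3.445 → outlier.
2.66 < 3.445 → outlier.
2.93 < 3.445 → outlier.
3.42 < 3.445 → outlier.
All remaining values lie within [3.445, 8.925].

2.62, 2.66, 2.93, 3.42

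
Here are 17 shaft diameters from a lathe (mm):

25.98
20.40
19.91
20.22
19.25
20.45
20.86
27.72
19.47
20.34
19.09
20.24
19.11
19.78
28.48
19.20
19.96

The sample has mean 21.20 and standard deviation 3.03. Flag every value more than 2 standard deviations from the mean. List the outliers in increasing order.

Cutoffs at x̄ ± 2s: 21.20 ± 2·3.03 = [15.14, 27.26].
27.72: z = 2.15, |z| > 2 → outlier.
28.48: z = 2.40, |z| > 2 → outlier.
Every other value lies within [15.14, 27.26].

27.72, 28.48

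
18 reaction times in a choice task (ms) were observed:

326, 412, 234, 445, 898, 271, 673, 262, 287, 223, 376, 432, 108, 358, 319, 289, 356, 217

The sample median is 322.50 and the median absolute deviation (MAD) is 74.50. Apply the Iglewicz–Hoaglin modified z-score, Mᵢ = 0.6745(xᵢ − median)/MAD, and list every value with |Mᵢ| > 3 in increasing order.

673, 898

|Mᵢ| > 3 ⇔ |xᵢ − 322.50| > 3·74.50/0.6745 = 331.36.
So outliers lie outside [-8.86, 653.86].
673: M = 3.17 → outlier.
898: M = 5.21 → outlier.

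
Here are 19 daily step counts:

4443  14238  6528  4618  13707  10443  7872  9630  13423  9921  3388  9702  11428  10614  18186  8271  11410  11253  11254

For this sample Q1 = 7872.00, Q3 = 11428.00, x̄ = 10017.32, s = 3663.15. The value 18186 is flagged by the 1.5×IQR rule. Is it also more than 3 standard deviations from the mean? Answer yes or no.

no

z = (18186 − 10017.32) / 3663.15 = 2.23.
|z| = 2.23 ≤ 3.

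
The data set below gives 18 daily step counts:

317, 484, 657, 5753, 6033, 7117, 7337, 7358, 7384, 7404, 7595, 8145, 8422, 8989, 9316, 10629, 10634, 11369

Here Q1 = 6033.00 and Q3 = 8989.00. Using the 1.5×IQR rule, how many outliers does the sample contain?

3

IQR = 2956.00; fences at 6033.00 − 4434.00 = 1599.00 and 8989.00 + 4434.00 = 13423.00.
Outside the cutoffs: 317, 484, 657.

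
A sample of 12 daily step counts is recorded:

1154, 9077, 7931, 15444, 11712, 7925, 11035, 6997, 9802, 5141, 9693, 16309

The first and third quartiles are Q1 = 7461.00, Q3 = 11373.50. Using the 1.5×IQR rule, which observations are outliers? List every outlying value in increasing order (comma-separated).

1154

IQR = Q3 − Q1 = 11373.50 − 7461.00 = 3912.50.
Lower fence = Q1 − 1.5·IQR = 7461.00 − 5868.75 = 1592.25.
Upper fence = Q3 + 1.5·IQR = 11373.50 + 5868.75 = 17242.25.
1154 < 1592.25 → outlier.
All remaining values lie within [1592.25, 17242.25].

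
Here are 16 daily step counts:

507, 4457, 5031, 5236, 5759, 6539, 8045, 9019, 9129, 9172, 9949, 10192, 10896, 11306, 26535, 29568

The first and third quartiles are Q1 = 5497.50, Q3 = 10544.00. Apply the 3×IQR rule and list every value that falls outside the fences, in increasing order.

IQR = Q3 − Q1 = 10544.00 − 5497.50 = 5046.50.
Lower fence = Q1 − 3·IQR = 5497.50 − 15139.50 = -9642.00.
Upper fence = Q3 + 3·IQR = 10544.00 + 15139.50 = 25683.50.
26535 > 25683.50 → outlier.
29568 > 25683.50 → outlier.
All remaining values lie within [-9642.00, 25683.50].

26535, 29568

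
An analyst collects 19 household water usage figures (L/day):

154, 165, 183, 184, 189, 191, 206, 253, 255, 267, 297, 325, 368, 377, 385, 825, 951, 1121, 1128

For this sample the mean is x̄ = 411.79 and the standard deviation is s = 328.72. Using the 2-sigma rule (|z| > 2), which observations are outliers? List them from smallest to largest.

1121, 1128

Cutoffs at x̄ ± 2s: 411.79 ± 2·328.72 = [-245.65, 1069.23].
1121: z = 2.16, |z| > 2 → outlier.
1128: z = 2.18, |z| > 2 → outlier.
Every other value lies within [-245.65, 1069.23].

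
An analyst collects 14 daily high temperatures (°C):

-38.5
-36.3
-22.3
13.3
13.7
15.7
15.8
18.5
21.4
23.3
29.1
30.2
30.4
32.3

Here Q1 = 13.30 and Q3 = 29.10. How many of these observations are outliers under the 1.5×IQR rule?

IQR = 15.80; fences at 13.30 − 23.70 = -10.40 and 29.10 + 23.70 = 52.80.
Outside the cutoffs: -38.5, -36.3, -22.3.

3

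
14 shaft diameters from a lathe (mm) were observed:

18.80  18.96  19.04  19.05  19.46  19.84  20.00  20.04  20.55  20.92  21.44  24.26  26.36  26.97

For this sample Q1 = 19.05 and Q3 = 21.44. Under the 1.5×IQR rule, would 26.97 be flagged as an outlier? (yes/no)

IQR = Q3 − Q1 = 21.44 − 19.05 = 2.39.
Lower fence = Q1 − 1.5·IQR = 19.05 − 3.585 = 15.465.
Upper fence = Q3 + 1.5·IQR = 21.44 + 3.585 = 25.025.
26.97 lies above the upper fence.

yes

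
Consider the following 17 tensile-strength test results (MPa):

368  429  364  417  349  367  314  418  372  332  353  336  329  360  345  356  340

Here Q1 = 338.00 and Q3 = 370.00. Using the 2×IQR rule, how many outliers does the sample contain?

0

IQR = 32.00; fences at 338.00 − 64.00 = 274.00 and 370.00 + 64.00 = 434.00.
Every value lies within the cutoffs.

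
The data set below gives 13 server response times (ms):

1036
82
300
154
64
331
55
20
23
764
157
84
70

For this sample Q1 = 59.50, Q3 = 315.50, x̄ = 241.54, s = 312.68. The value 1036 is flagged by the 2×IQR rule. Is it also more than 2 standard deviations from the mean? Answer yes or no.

z = (1036 − 241.54) / 312.68 = 2.54.
|z| = 2.54 > 2.

yes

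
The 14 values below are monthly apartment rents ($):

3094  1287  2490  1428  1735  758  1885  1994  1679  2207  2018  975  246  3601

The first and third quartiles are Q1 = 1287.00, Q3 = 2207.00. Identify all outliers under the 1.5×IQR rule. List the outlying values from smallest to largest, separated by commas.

IQR = Q3 − Q1 = 2207.00 − 1287.00 = 920.00.
Lower fence = Q1 − 1.5·IQR = 1287.00 − 1380.00 = -93.00.
Upper fence = Q3 + 1.5·IQR = 2207.00 + 1380.00 = 3587.00.
3601 > 3587.00 → outlier.
All remaining values lie within [-93.00, 3587.00].

3601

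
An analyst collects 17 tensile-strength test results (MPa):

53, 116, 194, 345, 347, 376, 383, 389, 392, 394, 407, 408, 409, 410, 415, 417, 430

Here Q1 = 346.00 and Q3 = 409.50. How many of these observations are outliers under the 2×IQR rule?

IQR = 63.50; fences at 346.00 − 127.00 = 219.00 and 409.50 + 127.00 = 536.50.
Outside the cutoffs: 53, 116, 194.

3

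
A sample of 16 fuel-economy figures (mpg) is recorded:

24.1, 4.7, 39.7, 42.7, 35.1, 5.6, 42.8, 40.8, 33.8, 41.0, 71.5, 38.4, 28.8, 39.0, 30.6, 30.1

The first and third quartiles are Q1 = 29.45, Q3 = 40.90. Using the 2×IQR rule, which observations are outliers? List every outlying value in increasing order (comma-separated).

IQR = Q3 − Q1 = 40.90 − 29.45 = 11.45.
Lower fence = Q1 − 2·IQR = 29.45 − 22.90 = 6.55.
Upper fence = Q3 + 2·IQR = 40.90 + 22.90 = 63.80.
4.7 < 6.55 → outlier.
5.6 < 6.55 → outlier.
71.5 > 63.80 → outlier.
All remaining values lie within [6.55, 63.80].

4.7, 5.6, 71.5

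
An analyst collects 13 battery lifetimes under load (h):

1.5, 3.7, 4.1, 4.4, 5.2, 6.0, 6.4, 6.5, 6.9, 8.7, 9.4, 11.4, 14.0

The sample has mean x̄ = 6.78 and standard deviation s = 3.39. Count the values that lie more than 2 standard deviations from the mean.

1

Cutoffs: x̄ ± 2s = [0.00, 13.56].
Outside the cutoffs: 14.0.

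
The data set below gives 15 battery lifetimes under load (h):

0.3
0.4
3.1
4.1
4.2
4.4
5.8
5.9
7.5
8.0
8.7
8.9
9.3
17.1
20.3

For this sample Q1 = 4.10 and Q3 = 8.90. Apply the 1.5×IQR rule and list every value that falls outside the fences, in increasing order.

17.1, 20.3

IQR = Q3 − Q1 = 8.90 − 4.10 = 4.80.
Lower fence = Q1 − 1.5·IQR = 4.10 − 7.20 = -3.10.
Upper fence = Q3 + 1.5·IQR = 8.90 + 7.20 = 16.10.
17.1 > 16.10 → outlier.
20.3 > 16.10 → outlier.
All remaining values lie within [-3.10, 16.10].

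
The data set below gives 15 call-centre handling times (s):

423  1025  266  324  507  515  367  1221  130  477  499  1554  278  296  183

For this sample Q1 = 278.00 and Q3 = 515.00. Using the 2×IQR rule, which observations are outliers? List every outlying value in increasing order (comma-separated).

IQR = Q3 − Q1 = 515.00 − 278.00 = 237.00.
Lower fence = Q1 − 2·IQR = 278.00 − 474.00 = -196.00.
Upper fence = Q3 + 2·IQR = 515.00 + 474.00 = 989.00.
1025 > 989.00 → outlier.
1221 > 989.00 → outlier.
1554 > 989.00 → outlier.
All remaining values lie within [-196.00, 989.00].

1025, 1221, 1554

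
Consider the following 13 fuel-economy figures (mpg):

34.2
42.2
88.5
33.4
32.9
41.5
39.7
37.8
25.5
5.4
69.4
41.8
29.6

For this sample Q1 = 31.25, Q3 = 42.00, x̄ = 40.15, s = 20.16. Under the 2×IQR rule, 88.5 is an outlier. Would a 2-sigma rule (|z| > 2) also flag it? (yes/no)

yes

z = (88.5 − 40.15) / 20.16 = 2.40.
|z| = 2.40 > 2.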